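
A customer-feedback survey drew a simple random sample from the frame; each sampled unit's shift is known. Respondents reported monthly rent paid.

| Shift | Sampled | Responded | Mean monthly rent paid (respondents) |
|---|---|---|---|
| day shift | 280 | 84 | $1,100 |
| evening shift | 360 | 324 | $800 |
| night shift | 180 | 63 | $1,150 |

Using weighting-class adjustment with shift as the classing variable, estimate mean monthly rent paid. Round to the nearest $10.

$980

Class response rates: day shift 84/280 = 30%, evening shift 324/360 = 90%, night shift 63/180 = 35%.
Each respondent's weight = sampled/responded in their class; summing within a class gives n_sampled, so:
  day shift: 280 × 1100 = 308,000
  evening shift: 360 × 800 = 288,000
  night shift: 180 × 1150 = 207,000
Adjusted estimate = 803,000 / 820 = 979.268 → $980.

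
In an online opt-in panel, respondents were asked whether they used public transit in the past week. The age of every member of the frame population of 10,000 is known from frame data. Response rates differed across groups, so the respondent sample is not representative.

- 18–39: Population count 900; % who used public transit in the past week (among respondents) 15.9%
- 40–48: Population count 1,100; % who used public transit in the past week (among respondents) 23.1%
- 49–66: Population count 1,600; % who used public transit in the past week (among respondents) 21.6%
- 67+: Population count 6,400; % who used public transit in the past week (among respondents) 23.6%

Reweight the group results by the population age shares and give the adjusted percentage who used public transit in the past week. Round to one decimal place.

Reweight to the known age distribution:
  18–39: (900/10,000) × 15.9 = 1.431
  40–48: (1,100/10,000) × 23.1 = 2.541
  49–66: (1,600/10,000) × 21.6 = 3.456
  67+: (6,400/10,000) × 23.6 = 15.104
Post-stratified estimate = 22.532 → 22.5%.

22.5%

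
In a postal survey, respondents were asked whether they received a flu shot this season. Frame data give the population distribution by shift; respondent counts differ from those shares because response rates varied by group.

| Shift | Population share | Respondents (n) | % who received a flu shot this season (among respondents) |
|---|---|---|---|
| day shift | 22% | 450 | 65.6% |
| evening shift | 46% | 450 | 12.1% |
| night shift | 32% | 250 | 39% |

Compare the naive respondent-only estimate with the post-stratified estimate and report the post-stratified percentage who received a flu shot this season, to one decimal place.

Naive respondent-only estimate (weights = respondent counts):
  (450/1150)×65.6 + (450/1150)×12.1 + (250/1150)×39 = 38.8826%
Reweighting by population shift shares:
  0.22×65.6 + 0.46×12.1 + 0.32×39 = 32.478%

32.5%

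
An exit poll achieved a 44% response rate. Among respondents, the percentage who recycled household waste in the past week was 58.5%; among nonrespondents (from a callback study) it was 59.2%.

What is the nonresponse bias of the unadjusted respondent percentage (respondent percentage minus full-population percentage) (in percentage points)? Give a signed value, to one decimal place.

-0.4 percentage points

Nonresponse fraction = 1 − 0.44 = 0.56.
Bias = (nonresponse fraction) × (respondent percentage − nonrespondent percentage)
     = 0.56 × (58.5 − 59.2) = 0.56 × -0.7 = -0.392.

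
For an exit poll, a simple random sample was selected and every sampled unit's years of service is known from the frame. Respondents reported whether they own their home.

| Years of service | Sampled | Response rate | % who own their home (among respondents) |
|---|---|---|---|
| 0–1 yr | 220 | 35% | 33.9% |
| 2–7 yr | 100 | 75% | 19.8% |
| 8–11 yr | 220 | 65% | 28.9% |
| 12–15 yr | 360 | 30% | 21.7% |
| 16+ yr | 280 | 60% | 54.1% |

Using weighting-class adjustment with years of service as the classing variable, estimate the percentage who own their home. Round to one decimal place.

32.8%

Inverse-response-rate weighting restores each class to its sampled count, so class totals weight by n_sampled:
  0–1 yr: 220 × 33.9 = 7458
  2–7 yr: 100 × 19.8 = 1980
  8–11 yr: 220 × 28.9 = 6358
  12–15 yr: 360 × 21.7 = 7812
  16+ yr: 280 × 54.1 = 15,148
Adjusted estimate = 38,756 / 1,180 = 32.8441 → 32.8%.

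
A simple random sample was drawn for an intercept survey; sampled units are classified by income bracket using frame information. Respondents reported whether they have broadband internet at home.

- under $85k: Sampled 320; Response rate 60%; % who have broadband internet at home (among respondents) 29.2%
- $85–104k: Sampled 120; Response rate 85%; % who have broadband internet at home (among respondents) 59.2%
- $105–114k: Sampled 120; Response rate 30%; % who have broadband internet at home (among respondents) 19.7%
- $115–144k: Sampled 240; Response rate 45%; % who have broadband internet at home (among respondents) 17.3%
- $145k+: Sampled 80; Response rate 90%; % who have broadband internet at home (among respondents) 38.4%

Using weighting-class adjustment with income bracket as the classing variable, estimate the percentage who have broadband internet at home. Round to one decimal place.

With weight = n_sampled/n_responded per class, the weighted class total is n_sampled:
  under $85k: 320 × 29.2 = 9344
  $85–104k: 120 × 59.2 = 7104
  $105–114k: 120 × 19.7 = 2364
  $115–144k: 240 × 17.3 = 4152
  $145k+: 80 × 38.4 = 3072
Adjusted estimate = 26,036 / 880 = 29.5864 → 29.6%.

29.6%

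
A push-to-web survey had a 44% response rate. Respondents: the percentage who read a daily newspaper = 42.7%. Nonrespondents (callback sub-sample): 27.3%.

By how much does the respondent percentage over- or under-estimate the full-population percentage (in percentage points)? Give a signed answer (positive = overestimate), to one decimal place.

+8.6 percentage points

Nonresponse fraction = 1 − 0.44 = 0.56.
Bias = (nonresponse fraction) × (respondent percentage − nonrespondent percentage)
     = 0.56 × (42.7 − 27.3) = 0.56 × 15.4 = 8.624.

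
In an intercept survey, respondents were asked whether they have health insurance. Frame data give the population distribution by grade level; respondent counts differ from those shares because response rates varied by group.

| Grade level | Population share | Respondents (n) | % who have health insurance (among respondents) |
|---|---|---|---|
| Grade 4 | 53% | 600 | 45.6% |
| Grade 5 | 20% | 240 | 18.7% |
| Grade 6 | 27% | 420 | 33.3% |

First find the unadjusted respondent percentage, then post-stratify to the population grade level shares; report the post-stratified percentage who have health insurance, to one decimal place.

36.9%

Unadjusted (pooled respondent) estimate weights by respondent counts:
  (600/1260)×45.6 + (240/1260)×18.7 + (420/1260)×33.3 = 36.3762%
Post-stratifying to population shares instead:
  0.53×45.6 + 0.2×18.7 + 0.27×33.3 = 36.899%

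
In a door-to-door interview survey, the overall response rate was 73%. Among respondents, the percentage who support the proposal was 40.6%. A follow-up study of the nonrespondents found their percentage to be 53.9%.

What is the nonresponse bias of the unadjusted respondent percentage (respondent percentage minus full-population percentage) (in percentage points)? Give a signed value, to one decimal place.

-3.6 percentage points

Nonresponse fraction = 1 − 0.73 = 0.27.
Bias = (nonresponse fraction) × (respondent percentage − nonrespondent percentage)
     = 0.27 × (40.6 − 53.9) = 0.27 × -13.3 = -3.591.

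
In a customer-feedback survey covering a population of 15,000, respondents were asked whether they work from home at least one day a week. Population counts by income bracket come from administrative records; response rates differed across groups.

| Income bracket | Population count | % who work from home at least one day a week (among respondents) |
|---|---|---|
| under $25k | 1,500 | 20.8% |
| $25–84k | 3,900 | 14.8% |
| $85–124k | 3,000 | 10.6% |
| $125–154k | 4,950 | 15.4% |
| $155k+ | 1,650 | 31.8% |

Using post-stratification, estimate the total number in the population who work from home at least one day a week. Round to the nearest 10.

Each cell contributes its population count × the respondent rate:
  under $25k: 1,500 × 20.8% = 312
  $25–84k: 3,900 × 14.8% = 577.2
  $85–124k: 3,000 × 10.6% = 318
  $125–154k: 4,950 × 15.4% = 762.3
  $155k+: 1,650 × 31.8% = 524.7
Estimated total = 2494.2 → 2,490.

2,490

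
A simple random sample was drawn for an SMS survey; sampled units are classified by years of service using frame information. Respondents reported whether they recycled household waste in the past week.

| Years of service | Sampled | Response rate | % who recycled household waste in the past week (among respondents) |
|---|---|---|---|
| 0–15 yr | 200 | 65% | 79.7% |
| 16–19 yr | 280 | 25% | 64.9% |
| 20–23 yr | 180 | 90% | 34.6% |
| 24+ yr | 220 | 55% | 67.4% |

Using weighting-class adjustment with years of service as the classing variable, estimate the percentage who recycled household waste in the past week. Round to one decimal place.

With weight = n_sampled/n_responded per class, the weighted class total is n_sampled:
  0–15 yr: 200 × 79.7 = 15,940
  16–19 yr: 280 × 64.9 = 18,172
  20–23 yr: 180 × 34.6 = 6228
  24+ yr: 220 × 67.4 = 14828
Adjusted estimate = 55,168 / 880 = 62.6909 → 62.7%.

62.7%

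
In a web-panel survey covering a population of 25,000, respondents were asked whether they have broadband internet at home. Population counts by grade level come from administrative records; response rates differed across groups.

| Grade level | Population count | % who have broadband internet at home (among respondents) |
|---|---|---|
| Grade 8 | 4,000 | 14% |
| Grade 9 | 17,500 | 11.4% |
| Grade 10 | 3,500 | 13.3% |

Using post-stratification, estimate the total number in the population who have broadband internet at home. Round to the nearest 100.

3,000

Each cell contributes its population count × the respondent rate:
  Grade 8: 4,000 × 14% = 560
  Grade 9: 17,500 × 11.4% = 1995
  Grade 10: 3,500 × 13.3% = 465.5
Estimated total = 3020.5 → 3,000.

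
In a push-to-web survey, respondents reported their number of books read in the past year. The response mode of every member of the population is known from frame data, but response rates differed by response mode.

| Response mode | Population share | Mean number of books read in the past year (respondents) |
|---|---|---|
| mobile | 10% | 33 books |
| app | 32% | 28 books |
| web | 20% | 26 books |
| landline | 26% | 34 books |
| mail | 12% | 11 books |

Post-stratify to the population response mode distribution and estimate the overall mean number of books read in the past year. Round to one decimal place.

Weight each group's respondent value by its population share:
  mobile: 0.1 × 33 = 3.3
  app: 0.32 × 28 = 8.96
  web: 0.2 × 26 = 5.2
  landline: 0.26 × 34 = 8.84
  mail: 0.12 × 11 = 1.32
Post-stratified estimate = 27.62 → 27.6.

27.6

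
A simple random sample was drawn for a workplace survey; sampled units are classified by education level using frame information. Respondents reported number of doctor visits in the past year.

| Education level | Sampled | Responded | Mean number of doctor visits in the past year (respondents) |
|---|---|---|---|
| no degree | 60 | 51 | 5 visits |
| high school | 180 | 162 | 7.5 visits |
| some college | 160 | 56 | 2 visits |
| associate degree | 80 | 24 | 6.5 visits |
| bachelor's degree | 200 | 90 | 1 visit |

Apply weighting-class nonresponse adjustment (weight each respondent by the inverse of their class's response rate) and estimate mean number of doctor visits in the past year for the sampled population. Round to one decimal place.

4.0

Response rates by class: no degree 51/60 = 85%, high school 162/180 = 90%, some college 56/160 = 35%, associate degree 24/80 = 30%, bachelor's degree 90/200 = 45%.
Each respondent's weight = sampled/responded in their class; summing within a class gives n_sampled, so:
  no degree: 60 × 5 = 300
  high school: 180 × 7.5 = 1350
  some college: 160 × 2 = 320
  associate degree: 80 × 6.5 = 520
  bachelor's degree: 200 × 1 = 200
Adjusted estimate = 2690 / 680 = 3.95588 → 4.0.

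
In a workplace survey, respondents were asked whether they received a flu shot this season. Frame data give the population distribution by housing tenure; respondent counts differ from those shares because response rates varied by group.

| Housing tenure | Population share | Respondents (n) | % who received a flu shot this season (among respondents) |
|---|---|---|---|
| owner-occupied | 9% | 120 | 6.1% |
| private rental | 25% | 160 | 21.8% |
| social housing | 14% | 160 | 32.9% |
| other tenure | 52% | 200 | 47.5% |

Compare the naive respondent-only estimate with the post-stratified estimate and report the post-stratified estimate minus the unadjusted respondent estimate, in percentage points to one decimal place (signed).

Without adjustment, the pooled respondent share is:
  (120/640)×6.1 + (160/640)×21.8 + (160/640)×32.9 + (200/640)×47.5 = 29.6625%
Post-stratifying to population shares instead:
  0.09×6.1 + 0.25×21.8 + 0.14×32.9 + 0.52×47.5 = 35.305%
Difference = 35.305 − 29.6625 = 5.6425 pp.

+5.6 percentage points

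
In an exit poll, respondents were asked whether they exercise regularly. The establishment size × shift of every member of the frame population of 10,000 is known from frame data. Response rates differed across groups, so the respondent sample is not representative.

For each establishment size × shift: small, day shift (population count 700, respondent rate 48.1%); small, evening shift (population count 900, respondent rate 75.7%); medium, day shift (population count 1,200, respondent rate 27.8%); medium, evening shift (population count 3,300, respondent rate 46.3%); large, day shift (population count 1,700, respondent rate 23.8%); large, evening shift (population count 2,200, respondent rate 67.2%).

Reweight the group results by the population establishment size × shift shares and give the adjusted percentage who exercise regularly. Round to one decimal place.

Post-stratification weights by population share, not respondent share:
  small, day shift: (700/10,000) × 48.1 = 3.367
  small, evening shift: (900/10,000) × 75.7 = 6.813
  medium, day shift: (1,200/10,000) × 27.8 = 3.336
  medium, evening shift: (3,300/10,000) × 46.3 = 15.279
  large, day shift: (1,700/10,000) × 23.8 = 4.046
  large, evening shift: (2,200/10,000) × 67.2 = 14.784
Post-stratified estimate = 47.625 → 47.6%.

47.6%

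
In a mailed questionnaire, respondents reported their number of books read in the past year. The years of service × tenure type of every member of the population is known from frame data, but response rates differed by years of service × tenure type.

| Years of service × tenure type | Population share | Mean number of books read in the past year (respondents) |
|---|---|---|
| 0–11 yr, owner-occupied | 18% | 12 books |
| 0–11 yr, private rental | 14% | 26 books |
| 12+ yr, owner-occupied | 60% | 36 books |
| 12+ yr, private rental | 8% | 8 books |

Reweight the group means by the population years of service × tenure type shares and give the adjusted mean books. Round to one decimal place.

28.0

Reweight to the known years of service × tenure type distribution:
  0–11 yr, owner-occupied: 0.18 × 12 = 2.16
  0–11 yr, private rental: 0.14 × 26 = 3.64
  12+ yr, owner-occupied: 0.6 × 36 = 21.6
  12+ yr, private rental: 0.08 × 8 = 0.64
Post-stratified estimate = 28.04 → 28.0.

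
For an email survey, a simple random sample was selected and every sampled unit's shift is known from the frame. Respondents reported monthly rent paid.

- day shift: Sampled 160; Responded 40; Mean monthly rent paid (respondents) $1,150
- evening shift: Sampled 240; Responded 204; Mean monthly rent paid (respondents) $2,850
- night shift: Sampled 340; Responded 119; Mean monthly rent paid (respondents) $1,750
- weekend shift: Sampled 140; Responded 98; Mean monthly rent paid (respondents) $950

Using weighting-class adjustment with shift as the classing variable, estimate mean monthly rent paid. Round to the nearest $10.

$1,810

Response rates by class: day shift 40/160 = 25%, evening shift 204/240 = 85%, night shift 119/340 = 35%, weekend shift 98/140 = 70%.
Each respondent's weight = sampled/responded in their class; summing within a class gives n_sampled, so:
  day shift: 160 × 1150 = 184,000
  evening shift: 240 × 2850 = 684,000
  night shift: 340 × 1750 = 595,000
  weekend shift: 140 × 950 = 133,000
Adjusted estimate = 1,596,000 / 880 = 1813.64 → $1,810.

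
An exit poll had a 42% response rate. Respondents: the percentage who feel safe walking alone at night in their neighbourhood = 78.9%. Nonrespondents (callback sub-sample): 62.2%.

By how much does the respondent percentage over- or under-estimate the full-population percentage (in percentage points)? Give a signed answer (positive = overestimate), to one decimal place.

+9.7 percentage points

Nonresponse fraction = 1 − 0.42 = 0.58.
Bias = (nonresponse fraction) × (respondent percentage − nonrespondent percentage)
     = 0.58 × (78.9 − 62.2) = 0.58 × 16.7 = 9.686.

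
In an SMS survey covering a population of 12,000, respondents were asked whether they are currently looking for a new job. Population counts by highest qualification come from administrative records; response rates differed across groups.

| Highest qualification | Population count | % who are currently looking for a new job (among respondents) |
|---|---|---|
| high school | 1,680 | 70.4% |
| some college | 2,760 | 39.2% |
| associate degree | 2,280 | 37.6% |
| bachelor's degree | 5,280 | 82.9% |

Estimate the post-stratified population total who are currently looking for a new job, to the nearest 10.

7,500

Each cell contributes its population count × the respondent rate:
  high school: 1,680 × 70.4% = 1182.72
  some college: 2,760 × 39.2% = 1081.92
  associate degree: 2,280 × 37.6% = 857.28
  bachelor's degree: 5,280 × 82.9% = 4377.12
Estimated total = 7499.04 → 7,500.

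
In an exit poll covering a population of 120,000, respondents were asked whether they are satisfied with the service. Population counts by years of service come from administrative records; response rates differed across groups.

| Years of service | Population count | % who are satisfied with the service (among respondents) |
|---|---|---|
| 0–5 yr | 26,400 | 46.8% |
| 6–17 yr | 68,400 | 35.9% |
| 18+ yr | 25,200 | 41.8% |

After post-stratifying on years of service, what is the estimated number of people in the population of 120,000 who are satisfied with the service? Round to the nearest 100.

47,400

Apply each group's respondent rate to its population count:
  0–5 yr: 26,400 × 46.8% = 12355.2
  6–17 yr: 68,400 × 35.9% = 24555.6
  18+ yr: 25,200 × 41.8% = 10533.6
Estimated total = 47444.4 → 47,400.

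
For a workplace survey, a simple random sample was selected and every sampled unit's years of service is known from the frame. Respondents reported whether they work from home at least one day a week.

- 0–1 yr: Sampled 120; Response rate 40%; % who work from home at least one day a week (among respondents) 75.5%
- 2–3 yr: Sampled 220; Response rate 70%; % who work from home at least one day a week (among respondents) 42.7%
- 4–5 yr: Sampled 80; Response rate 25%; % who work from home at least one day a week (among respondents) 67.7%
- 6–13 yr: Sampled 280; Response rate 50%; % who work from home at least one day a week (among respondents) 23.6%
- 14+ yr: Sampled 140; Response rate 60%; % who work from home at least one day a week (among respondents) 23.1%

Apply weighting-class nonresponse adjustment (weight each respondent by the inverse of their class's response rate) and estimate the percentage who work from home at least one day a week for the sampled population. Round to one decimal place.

40.1%

Weighting each respondent by the inverse class response rate inflates each class back to its sampled size, so the class weight is n_sampled:
  0–1 yr: 120 × 75.5 = 9060
  2–3 yr: 220 × 42.7 = 9394
  4–5 yr: 80 × 67.7 = 5416
  6–13 yr: 280 × 23.6 = 6608
  14+ yr: 140 × 23.1 = 3234
Adjusted estimate = 33,712 / 840 = 40.1333 → 40.1%.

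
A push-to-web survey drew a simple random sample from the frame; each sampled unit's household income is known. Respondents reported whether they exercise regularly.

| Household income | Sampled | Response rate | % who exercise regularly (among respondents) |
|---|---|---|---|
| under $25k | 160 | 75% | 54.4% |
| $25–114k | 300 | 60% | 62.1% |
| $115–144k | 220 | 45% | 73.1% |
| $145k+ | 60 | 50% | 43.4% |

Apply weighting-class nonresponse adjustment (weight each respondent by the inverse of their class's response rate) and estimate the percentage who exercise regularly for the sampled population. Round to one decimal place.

Each respondent's weight = sampled/responded in their class; summing within a class gives n_sampled, so:
  under $25k: 160 × 54.4 = 8704
  $25–114k: 300 × 62.1 = 18,630
  $115–144k: 220 × 73.1 = 16082
  $145k+: 60 × 43.4 = 2604
Adjusted estimate = 46,020 / 740 = 62.1892 → 62.2%.

62.2%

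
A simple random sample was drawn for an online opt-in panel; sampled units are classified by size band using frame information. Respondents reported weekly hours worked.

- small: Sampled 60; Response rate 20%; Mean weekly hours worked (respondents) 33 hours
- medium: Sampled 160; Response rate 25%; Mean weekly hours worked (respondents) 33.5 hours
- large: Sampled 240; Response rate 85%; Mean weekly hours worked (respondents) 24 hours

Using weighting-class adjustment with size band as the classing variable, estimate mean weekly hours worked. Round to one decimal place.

28.5

Inverse-response-rate weighting restores each class to its sampled count, so class totals weight by n_sampled:
  small: 60 × 33 = 1980
  medium: 160 × 33.5 = 5360
  large: 240 × 24 = 5760
Adjusted estimate = 13,100 / 460 = 28.4783 → 28.5.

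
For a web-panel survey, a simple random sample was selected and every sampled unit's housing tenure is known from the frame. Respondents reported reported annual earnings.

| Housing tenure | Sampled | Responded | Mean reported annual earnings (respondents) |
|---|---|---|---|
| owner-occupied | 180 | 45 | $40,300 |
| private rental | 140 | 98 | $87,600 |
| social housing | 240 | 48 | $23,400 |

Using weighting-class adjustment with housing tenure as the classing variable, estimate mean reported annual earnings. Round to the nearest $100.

$44,900

Class response rates: owner-occupied 45/180 = 25%, private rental 98/140 = 70%, social housing 48/240 = 20%.
With weight = n_sampled/n_responded per class, the weighted class total is n_sampled:
  owner-occupied: 180 × 40,300 = 7,254,000
  private rental: 140 × 87,600 = 12,264,000
  social housing: 240 × 23,400 = 5,616,000
Adjusted estimate = 25,134,000 / 560 = 44882.1 → $44,900.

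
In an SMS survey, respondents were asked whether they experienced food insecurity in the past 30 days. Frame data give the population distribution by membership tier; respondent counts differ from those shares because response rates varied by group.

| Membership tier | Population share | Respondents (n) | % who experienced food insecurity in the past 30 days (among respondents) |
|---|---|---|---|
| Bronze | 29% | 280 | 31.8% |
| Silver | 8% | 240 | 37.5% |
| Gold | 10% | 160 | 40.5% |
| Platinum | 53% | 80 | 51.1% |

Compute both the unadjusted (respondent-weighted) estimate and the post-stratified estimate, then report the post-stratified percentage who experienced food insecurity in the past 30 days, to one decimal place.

43.4%

Without adjustment, the pooled respondent share is:
  (280/760)×31.8 + (240/760)×37.5 + (160/760)×40.5 + (80/760)×51.1 = 37.4632%
Post-stratifying to population shares instead:
  0.29×31.8 + 0.08×37.5 + 0.1×40.5 + 0.53×51.1 = 43.355%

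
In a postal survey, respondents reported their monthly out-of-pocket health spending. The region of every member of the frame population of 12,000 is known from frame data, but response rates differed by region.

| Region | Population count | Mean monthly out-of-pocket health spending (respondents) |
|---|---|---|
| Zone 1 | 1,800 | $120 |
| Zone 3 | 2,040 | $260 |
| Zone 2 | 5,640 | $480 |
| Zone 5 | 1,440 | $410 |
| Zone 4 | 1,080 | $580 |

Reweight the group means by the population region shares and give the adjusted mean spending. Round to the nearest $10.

Post-stratification weights by population share, not respondent share:
  Zone 1: (1,800/12,000) × 120 = 18
  Zone 3: (2,040/12,000) × 260 = 44.2
  Zone 2: (5,640/12,000) × 480 = 225.6
  Zone 5: (1,440/12,000) × 410 = 49.2
  Zone 4: (1,080/12,000) × 580 = 52.2
Post-stratified estimate = 389.2 → $390.

$390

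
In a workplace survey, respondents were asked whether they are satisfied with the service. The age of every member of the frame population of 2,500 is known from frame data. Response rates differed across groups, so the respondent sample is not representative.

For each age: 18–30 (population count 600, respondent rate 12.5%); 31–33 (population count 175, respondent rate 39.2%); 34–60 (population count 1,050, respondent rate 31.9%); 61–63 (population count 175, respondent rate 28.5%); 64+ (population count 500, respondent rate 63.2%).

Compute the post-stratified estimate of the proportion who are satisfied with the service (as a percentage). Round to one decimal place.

33.8%

Post-stratification weights by population share, not respondent share:
  18–30: (600/2,500) × 12.5 = 3
  31–33: (175/2,500) × 39.2 = 2.744
  34–60: (1,050/2,500) × 31.9 = 13.398
  61–63: (175/2,500) × 28.5 = 1.995
  64+: (500/2,500) × 63.2 = 12.64
Post-stratified estimate = 33.777 → 33.8%.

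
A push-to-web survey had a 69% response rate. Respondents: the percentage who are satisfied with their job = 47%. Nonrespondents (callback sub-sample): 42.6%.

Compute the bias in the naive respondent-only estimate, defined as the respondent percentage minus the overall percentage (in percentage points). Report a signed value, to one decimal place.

Nonresponse fraction = 1 − 0.69 = 0.31.
Bias = (nonresponse fraction) × (respondent percentage − nonrespondent percentage)
     = 0.31 × (47 − 42.6) = 0.31 × 4.4 = 1.364.

+1.4 percentage points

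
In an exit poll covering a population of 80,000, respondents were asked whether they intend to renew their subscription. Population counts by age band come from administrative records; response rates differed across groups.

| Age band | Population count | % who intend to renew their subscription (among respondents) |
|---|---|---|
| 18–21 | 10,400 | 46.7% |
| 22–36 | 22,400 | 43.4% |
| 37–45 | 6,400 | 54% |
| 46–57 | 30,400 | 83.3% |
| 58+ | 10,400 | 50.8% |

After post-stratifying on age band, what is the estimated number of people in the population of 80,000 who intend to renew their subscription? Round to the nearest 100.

Estimated count per cell = population count × respondent percentage:
  18–21: 10,400 × 46.7% = 4856.8
  22–36: 22,400 × 43.4% = 9721.6
  37–45: 6,400 × 54% = 3456
  46–57: 30,400 × 83.3% = 25323.2
  58+: 10,400 × 50.8% = 5283.2
Estimated total = 48640.8 → 48,600.

48,600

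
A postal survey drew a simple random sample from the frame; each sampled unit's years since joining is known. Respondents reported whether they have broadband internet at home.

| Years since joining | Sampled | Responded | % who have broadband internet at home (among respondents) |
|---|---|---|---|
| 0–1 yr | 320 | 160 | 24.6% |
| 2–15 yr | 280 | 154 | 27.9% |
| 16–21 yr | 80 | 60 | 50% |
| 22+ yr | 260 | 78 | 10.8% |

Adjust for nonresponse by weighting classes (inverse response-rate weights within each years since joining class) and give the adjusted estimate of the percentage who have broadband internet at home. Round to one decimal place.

23.9%

Class response rates: 0–1 yr 160/320 = 50%, 2–15 yr 154/280 = 55%, 16–21 yr 60/80 = 75%, 22+ yr 78/260 = 30%.
With weight = n_sampled/n_responded per class, the weighted class total is n_sampled:
  0–1 yr: 320 × 24.6 = 7872
  2–15 yr: 280 × 27.9 = 7812
  16–21 yr: 80 × 50 = 4000
  22+ yr: 260 × 10.8 = 2808
Adjusted estimate = 22,492 / 940 = 23.9277 → 23.9%.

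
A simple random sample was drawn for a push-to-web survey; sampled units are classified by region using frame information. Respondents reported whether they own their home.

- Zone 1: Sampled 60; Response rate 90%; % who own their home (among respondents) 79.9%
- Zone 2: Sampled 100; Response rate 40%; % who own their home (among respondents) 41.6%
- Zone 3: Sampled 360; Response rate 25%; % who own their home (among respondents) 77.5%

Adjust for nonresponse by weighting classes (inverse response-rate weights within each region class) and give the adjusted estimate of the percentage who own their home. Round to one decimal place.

Each respondent's weight = sampled/responded in their class; summing within a class gives n_sampled, so:
  Zone 1: 60 × 79.9 = 4794
  Zone 2: 100 × 41.6 = 4160
  Zone 3: 360 × 77.5 = 27,900
Adjusted estimate = 36,854 / 520 = 70.8731 → 70.9%.

70.9%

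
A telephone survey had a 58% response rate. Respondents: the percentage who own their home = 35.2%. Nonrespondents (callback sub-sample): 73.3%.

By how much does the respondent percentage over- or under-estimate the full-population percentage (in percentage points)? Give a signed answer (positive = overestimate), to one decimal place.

Nonresponse fraction = 1 − 0.58 = 0.42.
Bias = (nonresponse fraction) × (respondent percentage − nonrespondent percentage)
     = 0.42 × (35.2 − 73.3) = 0.42 × -38.1 = -16.002.

-16.0 percentage points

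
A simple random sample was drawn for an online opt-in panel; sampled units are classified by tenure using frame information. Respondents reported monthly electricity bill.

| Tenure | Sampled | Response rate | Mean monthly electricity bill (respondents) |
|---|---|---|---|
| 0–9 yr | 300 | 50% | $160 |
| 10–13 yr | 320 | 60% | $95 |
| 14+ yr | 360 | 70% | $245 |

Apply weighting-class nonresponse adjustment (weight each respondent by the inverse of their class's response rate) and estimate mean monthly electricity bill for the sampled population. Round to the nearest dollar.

Each respondent's weight = sampled/responded in their class; summing within a class gives n_sampled, so:
  0–9 yr: 300 × 160 = 48,000
  10–13 yr: 320 × 95 = 30,400
  14+ yr: 360 × 245 = 88,200
Adjusted estimate = 166,600 / 980 = 170 → $170.

$170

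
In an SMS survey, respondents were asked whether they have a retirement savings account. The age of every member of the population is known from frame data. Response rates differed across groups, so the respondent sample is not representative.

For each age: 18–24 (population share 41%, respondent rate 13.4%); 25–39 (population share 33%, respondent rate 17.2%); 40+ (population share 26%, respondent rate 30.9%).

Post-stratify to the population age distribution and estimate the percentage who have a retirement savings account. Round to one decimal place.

19.2%

Post-stratification weights by population share, not respondent share:
  18–24: 0.41 × 13.4 = 5.494
  25–39: 0.33 × 17.2 = 5.676
  40+: 0.26 × 30.9 = 8.034
Post-stratified estimate = 19.204 → 19.2%.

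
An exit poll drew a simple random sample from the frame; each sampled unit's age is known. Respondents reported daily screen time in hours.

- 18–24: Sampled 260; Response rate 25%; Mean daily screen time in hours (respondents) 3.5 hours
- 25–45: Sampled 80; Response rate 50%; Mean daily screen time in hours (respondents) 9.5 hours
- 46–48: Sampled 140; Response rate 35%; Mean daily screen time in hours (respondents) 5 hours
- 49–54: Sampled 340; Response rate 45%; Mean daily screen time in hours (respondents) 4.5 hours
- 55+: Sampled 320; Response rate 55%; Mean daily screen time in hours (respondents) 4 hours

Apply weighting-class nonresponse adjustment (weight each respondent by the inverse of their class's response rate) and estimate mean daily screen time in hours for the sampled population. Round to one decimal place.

Each respondent's weight = sampled/responded in their class; summing within a class gives n_sampled, so:
  18–24: 260 × 3.5 = 910
  25–45: 80 × 9.5 = 760
  46–48: 140 × 5 = 700
  49–54: 340 × 4.5 = 1530
  55+: 320 × 4 = 1280
Adjusted estimate = 5180 / 1,140 = 4.54386 → 4.5.

4.5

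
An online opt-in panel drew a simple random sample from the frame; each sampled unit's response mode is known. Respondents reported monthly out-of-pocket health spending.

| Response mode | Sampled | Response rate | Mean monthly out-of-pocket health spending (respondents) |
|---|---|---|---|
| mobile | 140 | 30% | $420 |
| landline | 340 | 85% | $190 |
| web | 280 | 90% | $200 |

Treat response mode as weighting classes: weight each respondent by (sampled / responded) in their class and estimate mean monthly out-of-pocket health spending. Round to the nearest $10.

$240

With weight = n_sampled/n_responded per class, the weighted class total is n_sampled:
  mobile: 140 × 420 = 58,800
  landline: 340 × 190 = 64,600
  web: 280 × 200 = 56,000
Adjusted estimate = 179,400 / 760 = 236.053 → $240.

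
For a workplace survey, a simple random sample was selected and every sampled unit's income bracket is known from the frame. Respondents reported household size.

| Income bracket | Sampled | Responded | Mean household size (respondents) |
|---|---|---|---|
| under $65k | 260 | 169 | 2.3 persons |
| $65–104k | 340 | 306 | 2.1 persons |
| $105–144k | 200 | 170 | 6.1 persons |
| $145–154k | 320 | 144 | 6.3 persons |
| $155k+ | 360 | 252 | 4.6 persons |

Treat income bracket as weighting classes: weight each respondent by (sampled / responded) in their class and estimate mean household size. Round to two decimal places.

Response rates by class: under $65k 169/260 = 65%, $65–104k 306/340 = 90%, $105–144k 170/200 = 85%, $145–154k 144/320 = 45%, $155k+ 252/360 = 70%.
With weight = n_sampled/n_responded per class, the weighted class total is n_sampled:
  under $65k: 260 × 2.3 = 598
  $65–104k: 340 × 2.1 = 714
  $105–144k: 200 × 6.1 = 1220
  $145–154k: 320 × 6.3 = 2016
  $155k+: 360 × 4.6 = 1656
Adjusted estimate = 6204 / 1,480 = 4.19189 → 4.19.

4.19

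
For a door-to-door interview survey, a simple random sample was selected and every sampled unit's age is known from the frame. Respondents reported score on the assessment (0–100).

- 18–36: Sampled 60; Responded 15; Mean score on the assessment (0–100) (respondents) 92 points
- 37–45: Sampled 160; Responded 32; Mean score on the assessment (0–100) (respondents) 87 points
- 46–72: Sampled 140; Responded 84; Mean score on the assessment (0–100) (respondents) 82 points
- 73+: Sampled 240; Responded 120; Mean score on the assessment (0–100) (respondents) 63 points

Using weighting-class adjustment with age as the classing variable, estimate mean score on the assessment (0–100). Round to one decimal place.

76.7

Class response rates: 18–36 15/60 = 25%, 37–45 32/160 = 20%, 46–72 84/140 = 60%, 73+ 120/240 = 50%.
With weight = n_sampled/n_responded per class, the weighted class total is n_sampled:
  18–36: 60 × 92 = 5520
  37–45: 160 × 87 = 13,920
  46–72: 140 × 82 = 11,480
  73+: 240 × 63 = 15,120
Adjusted estimate = 46,040 / 600 = 76.7333 → 76.7.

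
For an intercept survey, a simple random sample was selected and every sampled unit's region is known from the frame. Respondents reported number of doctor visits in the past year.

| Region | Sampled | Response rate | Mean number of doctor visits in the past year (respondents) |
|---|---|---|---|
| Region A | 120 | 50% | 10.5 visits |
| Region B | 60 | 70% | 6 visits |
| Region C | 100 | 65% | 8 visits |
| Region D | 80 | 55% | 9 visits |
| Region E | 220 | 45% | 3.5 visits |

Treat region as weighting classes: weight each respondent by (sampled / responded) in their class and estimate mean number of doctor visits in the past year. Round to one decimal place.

Weighting each respondent by the inverse class response rate inflates each class back to its sampled size, so the class weight is n_sampled:
  Region A: 120 × 10.5 = 1260
  Region B: 60 × 6 = 360
  Region C: 100 × 8 = 800
  Region D: 80 × 9 = 720
  Region E: 220 × 3.5 = 770
Adjusted estimate = 3910 / 580 = 6.74138 → 6.7.

6.7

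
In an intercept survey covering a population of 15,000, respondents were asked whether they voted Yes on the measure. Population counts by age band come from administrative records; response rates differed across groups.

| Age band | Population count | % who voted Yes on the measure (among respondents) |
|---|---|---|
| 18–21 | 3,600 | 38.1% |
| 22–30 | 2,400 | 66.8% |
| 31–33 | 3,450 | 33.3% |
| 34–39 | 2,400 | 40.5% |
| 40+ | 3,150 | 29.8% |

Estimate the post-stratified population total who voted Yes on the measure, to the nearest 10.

Each cell contributes its population count × the respondent rate:
  18–21: 3,600 × 38.1% = 1371.6
  22–30: 2,400 × 66.8% = 1603.2
  31–33: 3,450 × 33.3% = 1148.85
  34–39: 2,400 × 40.5% = 972
  40+: 3,150 × 29.8% = 938.7
Estimated total = 6034.35 → 6,030.

6,030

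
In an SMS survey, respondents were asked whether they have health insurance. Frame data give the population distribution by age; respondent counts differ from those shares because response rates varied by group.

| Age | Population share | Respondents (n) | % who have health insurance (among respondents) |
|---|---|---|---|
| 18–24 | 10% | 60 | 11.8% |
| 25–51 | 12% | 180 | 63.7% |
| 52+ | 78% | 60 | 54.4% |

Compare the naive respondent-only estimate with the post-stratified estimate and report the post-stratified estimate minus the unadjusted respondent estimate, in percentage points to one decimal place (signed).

-0.2 percentage points

Unadjusted (pooled respondent) estimate weights by respondent counts:
  (60/300)×11.8 + (180/300)×63.7 + (60/300)×54.4 = 51.46%
Reweighting by population age shares:
  0.1×11.8 + 0.12×63.7 + 0.78×54.4 = 51.256%
Difference = 51.256 − 51.46 = -0.204 pp.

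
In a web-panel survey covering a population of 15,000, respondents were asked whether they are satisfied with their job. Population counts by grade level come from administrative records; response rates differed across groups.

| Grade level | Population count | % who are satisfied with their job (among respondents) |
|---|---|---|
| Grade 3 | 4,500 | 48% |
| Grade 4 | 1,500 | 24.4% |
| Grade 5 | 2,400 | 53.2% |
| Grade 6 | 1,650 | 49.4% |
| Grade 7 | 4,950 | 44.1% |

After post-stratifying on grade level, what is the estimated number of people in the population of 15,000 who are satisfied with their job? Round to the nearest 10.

Each cell contributes its population count × the respondent rate:
  Grade 3: 4,500 × 48% = 2160
  Grade 4: 1,500 × 24.4% = 366
  Grade 5: 2,400 × 53.2% = 1276.8
  Grade 6: 1,650 × 49.4% = 815.1
  Grade 7: 4,950 × 44.1% = 2182.95
Estimated total = 6800.85 → 6,800.

6,800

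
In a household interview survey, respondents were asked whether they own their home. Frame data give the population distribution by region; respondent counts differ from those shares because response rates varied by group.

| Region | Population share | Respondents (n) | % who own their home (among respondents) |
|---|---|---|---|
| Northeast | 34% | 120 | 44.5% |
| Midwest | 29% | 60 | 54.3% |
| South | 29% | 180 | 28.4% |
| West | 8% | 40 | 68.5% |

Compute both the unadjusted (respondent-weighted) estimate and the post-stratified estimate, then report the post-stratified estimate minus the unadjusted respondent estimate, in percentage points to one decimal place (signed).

Unadjusted (pooled respondent) estimate weights by respondent counts:
  (120/400)×44.5 + (60/400)×54.3 + (180/400)×28.4 + (40/400)×68.5 = 41.125%
Post-stratified estimate weights by population shares:
  0.34×44.5 + 0.29×54.3 + 0.29×28.4 + 0.08×68.5 = 44.593%
Difference = 44.593 − 41.125 = 3.468 pp.

+3.5 percentage points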